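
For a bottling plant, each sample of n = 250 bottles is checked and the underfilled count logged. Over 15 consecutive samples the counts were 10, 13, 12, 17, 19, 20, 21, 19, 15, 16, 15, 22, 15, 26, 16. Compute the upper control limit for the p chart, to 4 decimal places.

p̄ = Σdᵢ / (k·n) = 256 / (15 × 250) = 0.06827
UCL = p̄ + 3·√(p̄(1−p̄)/n) = 0.06827 + 3 × √(0.06827×0.93173/250) = 0.06827 + 3 × 0.01595 = 0.11612

0.1161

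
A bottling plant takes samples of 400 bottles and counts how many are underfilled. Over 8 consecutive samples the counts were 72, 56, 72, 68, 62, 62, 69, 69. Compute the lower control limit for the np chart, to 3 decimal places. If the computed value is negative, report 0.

43.945

p̄ = Σdᵢ / (k·n) = 530 / (8 × 400) = 0.16562
LCL = np̄ − 3·√(np̄(1−p̄)) = 66.2500 − 3 × 7.4349 = 43.9454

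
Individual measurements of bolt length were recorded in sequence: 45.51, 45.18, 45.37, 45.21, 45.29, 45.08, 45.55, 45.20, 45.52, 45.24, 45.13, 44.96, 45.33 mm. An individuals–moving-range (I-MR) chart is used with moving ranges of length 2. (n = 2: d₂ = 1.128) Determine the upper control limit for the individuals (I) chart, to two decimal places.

X̄ = (45.51 + 45.18 + 45.37 + 45.21 + 45.29 + 45.08 + 45.55 + 45.20 + 45.52 + 45.24 + 45.13 + 44.96 + 45.33) / 13 = 45.2746
Moving ranges: 0.33, 0.19, 0.16, 0.08, 0.21, 0.47, 0.35, 0.32, 0.28, 0.11, 0.17, 0.37; M̄R̄ = 3.0400 / 12 = 0.2533
UCL = X̄ + 3·M̄R̄/d₂ = 45.2746 + 3 × 0.2533 / 1.128 = 45.9484

45.95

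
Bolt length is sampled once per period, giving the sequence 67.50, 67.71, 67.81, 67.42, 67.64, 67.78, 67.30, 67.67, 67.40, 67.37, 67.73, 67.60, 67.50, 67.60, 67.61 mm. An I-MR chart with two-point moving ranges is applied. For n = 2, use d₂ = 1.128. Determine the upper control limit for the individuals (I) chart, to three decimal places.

X̄ = (67.50 + 67.71 + 67.81 + 67.42 + 67.64 + 67.78 + 67.30 + 67.67 + 67.40 + 67.37 + 67.73 + 67.60 + 67.50 + 67.60 + 67.61) / 15 = 67.5760
Moving ranges: 0.21, 0.10, 0.39, 0.22, 0.14, 0.48, 0.37, 0.27, 0.03, 0.36, 0.13, 0.10, 0.10, 0.01; M̄R̄ = 2.9100 / 14 = 0.2079
UCL = X̄ + 3·M̄R̄/d₂ = 67.5760 + 3 × 0.2079 / 1.128 = 68.1288

68.129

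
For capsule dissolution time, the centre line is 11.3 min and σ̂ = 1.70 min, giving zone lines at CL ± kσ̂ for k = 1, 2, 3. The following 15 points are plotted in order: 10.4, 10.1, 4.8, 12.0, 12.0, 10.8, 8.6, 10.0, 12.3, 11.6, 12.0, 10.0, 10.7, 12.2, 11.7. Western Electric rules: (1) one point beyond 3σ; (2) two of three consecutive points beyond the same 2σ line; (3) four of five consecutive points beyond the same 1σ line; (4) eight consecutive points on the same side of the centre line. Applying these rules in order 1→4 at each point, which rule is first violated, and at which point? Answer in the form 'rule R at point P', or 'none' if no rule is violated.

rule 1 at point 3

Zone of each point (C = within 1σ̂, B = 1σ̂–2σ̂, A = 2σ̂–3σ̂, * = beyond 3σ̂; sign = side of CL): 1:-C, 2:-C, 3:-*, 4:+C, 5:+C, 6:-C, 7:-B, 8:-C, 9:+C, 10:+C, 11:+C, 12:-C, 13:-C, 14:+C, 15:+C
Rule 1 (one point beyond the 3σ limits) is satisfied at point 3.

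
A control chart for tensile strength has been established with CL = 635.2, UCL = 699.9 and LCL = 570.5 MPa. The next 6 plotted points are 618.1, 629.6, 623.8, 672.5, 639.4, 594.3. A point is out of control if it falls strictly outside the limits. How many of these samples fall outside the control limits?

All 6 points lie within [570.5, 699.9].

0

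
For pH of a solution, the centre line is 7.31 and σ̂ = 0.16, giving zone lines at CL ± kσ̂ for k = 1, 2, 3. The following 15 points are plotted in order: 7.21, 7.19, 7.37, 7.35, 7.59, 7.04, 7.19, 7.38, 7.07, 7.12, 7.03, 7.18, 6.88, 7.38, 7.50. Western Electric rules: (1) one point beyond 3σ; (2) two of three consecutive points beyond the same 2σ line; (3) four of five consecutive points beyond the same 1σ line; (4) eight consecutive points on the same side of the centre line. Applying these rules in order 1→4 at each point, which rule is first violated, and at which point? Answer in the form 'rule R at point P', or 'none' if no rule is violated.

rule 3 at point 13

Zone of each point (C = within 1σ̂, B = 1σ̂–2σ̂, A = 2σ̂–3σ̂, * = beyond 3σ̂; sign = side of CL): 1:-C, 2:-C, 3:+C, 4:+C, 5:+B, 6:-B, 7:-C, 8:+C, 9:-B, 10:-B, 11:-B, 12:-C, 13:-A, 14:+C, 15:+B
Rule 3 (four of five consecutive points beyond the same 1σ limit) is satisfied at point 13.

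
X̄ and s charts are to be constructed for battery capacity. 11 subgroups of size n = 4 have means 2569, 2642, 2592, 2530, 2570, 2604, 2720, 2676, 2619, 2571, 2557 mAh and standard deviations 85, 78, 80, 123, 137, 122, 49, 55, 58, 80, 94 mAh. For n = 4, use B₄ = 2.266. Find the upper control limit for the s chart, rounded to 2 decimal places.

197.97

s̄ = (85 + 78 + 80 + 123 + 137 + 122 + 49 + 55 + 58 + 80 + 94) / 11 = 87.3636
UCL_s = B₄·s̄ = 2.266 × 87.3636 = 197.9660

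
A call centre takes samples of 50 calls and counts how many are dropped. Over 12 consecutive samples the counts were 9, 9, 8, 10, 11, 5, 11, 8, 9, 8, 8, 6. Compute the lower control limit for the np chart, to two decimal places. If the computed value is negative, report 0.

0.53

p̄ = Σdᵢ / (k·n) = 102 / (12 × 50) = 0.17000
LCL = np̄ − 3·√(np̄(1−p̄)) = 8.5000 − 3 × 2.6561 = 0.5316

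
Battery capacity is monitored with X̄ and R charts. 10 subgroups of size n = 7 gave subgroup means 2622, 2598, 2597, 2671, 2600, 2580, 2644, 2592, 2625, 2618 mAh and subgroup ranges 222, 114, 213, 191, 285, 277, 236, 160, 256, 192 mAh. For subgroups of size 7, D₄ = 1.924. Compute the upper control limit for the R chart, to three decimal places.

R̄ = (222 + 114 + 213 + 191 + 285 + 277 + 236 + 160 + 256 + 192) / 10 = 2146.0000 / 10 = 214.6000
UCL_R = D₄·R̄ = 1.924 × 214.6000 = 412.8904

412.890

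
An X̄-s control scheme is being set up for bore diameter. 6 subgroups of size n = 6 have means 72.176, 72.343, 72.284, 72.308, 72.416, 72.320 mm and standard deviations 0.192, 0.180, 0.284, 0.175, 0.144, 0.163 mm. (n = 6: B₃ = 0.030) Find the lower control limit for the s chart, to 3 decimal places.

0.006

s̄ = (0.192 + 0.180 + 0.284 + 0.175 + 0.144 + 0.163) / 6 = 0.1897
LCL_s = B₃·s̄ = 0.030 × 0.1897 = 0.0057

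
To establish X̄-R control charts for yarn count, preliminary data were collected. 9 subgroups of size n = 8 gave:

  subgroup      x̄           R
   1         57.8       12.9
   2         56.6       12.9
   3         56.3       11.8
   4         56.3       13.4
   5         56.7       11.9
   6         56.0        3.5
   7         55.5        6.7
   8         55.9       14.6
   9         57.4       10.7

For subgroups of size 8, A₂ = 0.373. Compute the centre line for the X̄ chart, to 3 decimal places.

X̄̄ = (57.8 + 56.6 + 56.3 + 56.3 + 56.7 + 56.0 + 55.5 + 55.9 + 57.4) / 9 = 508.5000 / 9 = 56.5000
CL = X̄̄ = 56.5000

56.500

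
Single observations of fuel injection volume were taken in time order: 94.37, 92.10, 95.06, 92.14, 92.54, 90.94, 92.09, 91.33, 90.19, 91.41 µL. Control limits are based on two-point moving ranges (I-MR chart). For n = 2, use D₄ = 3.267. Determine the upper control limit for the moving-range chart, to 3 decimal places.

Moving ranges: 2.27, 2.96, 2.92, 0.40, 1.60, 1.15, 0.76, 1.14, 1.22; M̄R̄ = 14.4200 / 9 = 1.6022
UCL_MR = D₄·M̄R̄ = 3.267 × 1.6022 = 5.2345

5.234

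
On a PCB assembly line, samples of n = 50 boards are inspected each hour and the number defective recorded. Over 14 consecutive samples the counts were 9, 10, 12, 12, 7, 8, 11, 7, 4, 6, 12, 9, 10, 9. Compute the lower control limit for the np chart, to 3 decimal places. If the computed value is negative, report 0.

0.850

p̄ = Σdᵢ / (k·n) = 126 / (14 × 50) = 0.18000
LCL = np̄ − 3·√(np̄(1−p̄)) = 9.0000 − 3 × 2.7166 = 0.8502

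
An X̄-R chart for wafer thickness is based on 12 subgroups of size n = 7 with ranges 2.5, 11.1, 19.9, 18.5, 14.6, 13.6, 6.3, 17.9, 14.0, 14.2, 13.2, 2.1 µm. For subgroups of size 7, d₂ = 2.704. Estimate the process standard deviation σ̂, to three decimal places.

4.558

R̄ = (2.5 + 11.1 + 19.9 + 18.5 + 14.6 + 13.6 + 6.3 + 17.9 + 14.0 + 14.2 + 13.2 + 2.1) / 12 = 12.3250
σ̂ = R̄ / d₂ = 12.3250 / 2.704 = 4.5581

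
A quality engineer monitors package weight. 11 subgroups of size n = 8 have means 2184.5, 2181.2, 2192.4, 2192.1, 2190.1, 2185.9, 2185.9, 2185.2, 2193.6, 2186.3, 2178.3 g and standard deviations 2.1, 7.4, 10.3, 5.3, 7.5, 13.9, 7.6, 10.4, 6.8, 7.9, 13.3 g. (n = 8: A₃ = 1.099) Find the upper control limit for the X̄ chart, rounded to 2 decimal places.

X̄̄ = (2184.5 + 2181.2 + 2192.4 + 2192.1 + 2190.1 + 2185.9 + 2185.9 + 2185.2 + 2193.6 + 2186.3 + 2178.3) / 11 = 2186.8636
s̄ = (2.1 + 7.4 + 10.3 + 5.3 + 7.5 + 13.9 + 7.6 + 10.4 + 6.8 + 7.9 + 13.3) / 11 = 8.4091
UCL = X̄̄ + A₃·s̄ = 2186.8636 + 1.099 × 8.4091 = 2196.1052

2196.11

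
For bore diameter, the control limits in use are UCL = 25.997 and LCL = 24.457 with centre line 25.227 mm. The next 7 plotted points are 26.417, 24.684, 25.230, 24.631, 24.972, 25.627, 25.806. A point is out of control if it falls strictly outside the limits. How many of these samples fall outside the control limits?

1

Compare each point to [24.457, 25.997]: sample 1 = 26.417 > UCL.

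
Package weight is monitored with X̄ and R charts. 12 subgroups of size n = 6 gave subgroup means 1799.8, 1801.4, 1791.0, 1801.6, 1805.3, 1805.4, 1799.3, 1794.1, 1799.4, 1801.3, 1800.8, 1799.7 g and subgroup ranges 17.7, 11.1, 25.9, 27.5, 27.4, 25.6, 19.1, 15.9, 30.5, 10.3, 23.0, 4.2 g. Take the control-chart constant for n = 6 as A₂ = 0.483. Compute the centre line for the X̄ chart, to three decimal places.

X̄̄ = (1799.8 + 1801.4 + 1791.0 + 1801.6 + 1805.3 + 1805.4 + 1799.3 + 1794.1 + 1799.4 + 1801.3 + 1800.8 + 1799.7) / 12 = 21599.1000 / 12 = 1799.9250
CL = X̄̄ = 1799.9250

1799.925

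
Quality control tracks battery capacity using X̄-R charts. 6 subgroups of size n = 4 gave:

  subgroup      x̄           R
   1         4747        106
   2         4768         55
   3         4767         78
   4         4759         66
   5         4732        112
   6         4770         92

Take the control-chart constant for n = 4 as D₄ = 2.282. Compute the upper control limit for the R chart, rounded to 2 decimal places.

R̄ = (106 + 55 + 78 + 66 + 112 + 92) / 6 = 509.0000 / 6 = 84.8333
UCL_R = D₄·R̄ = 2.282 × 84.8333 = 193.5897

193.59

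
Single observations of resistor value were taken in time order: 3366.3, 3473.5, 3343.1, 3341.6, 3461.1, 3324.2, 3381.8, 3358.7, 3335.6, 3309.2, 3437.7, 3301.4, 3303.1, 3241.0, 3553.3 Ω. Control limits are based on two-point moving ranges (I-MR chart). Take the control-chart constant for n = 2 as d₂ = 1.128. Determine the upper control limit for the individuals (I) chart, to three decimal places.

X̄ = (3366.3 + 3473.5 + 3343.1 + 3341.6 + 3461.1 + 3324.2 + 3381.8 + 3358.7 + 3335.6 + 3309.2 + 3437.7 + 3301.4 + 3303.1 + 3241.0 + 3553.3) / 15 = 3368.7733
Moving ranges: 107.2, 130.4, 1.5, 119.5, 136.9, 57.6, 23.1, 23.1, 26.4, 128.5, 136.3, 1.7, 62.1, 312.3; M̄R̄ = 1266.6000 / 14 = 90.4714
UCL = X̄ + 3·M̄R̄/d₂ = 3368.7733 + 3 × 90.4714 / 1.128 = 3609.3888

3609.389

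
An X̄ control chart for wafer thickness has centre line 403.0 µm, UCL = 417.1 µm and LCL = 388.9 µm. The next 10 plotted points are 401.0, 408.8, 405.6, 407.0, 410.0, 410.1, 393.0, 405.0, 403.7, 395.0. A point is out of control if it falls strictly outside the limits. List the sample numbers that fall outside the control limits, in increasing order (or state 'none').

All 10 points lie within [388.9, 417.1].

none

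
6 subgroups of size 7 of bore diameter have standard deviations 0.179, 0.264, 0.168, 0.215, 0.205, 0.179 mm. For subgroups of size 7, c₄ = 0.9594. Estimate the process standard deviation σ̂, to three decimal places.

0.210

s̄ = (0.179 + 0.264 + 0.168 + 0.215 + 0.205 + 0.179) / 6 = 0.2017
σ̂ = s̄ / c₄ = 0.2017 / 0.9594 = 0.2102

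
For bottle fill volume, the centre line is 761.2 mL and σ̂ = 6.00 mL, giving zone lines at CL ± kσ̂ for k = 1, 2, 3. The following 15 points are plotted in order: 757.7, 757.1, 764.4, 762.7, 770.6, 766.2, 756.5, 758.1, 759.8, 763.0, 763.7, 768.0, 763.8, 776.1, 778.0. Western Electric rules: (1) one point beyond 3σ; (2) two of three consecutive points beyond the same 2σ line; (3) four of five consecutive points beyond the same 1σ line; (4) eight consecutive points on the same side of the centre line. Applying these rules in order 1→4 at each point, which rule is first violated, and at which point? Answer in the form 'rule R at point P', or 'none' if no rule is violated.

rule 2 at point 15

Zone of each point (C = within 1σ̂, B = 1σ̂–2σ̂, A = 2σ̂–3σ̂, * = beyond 3σ̂; sign = side of CL): 1:-C, 2:-C, 3:+C, 4:+C, 5:+B, 6:+C, 7:-C, 8:-C, 9:-C, 10:+C, 11:+C, 12:+B, 13:+C, 14:+A, 15:+A
Rule 2 (two of three consecutive points beyond the same 2σ limit) is satisfied at point 15.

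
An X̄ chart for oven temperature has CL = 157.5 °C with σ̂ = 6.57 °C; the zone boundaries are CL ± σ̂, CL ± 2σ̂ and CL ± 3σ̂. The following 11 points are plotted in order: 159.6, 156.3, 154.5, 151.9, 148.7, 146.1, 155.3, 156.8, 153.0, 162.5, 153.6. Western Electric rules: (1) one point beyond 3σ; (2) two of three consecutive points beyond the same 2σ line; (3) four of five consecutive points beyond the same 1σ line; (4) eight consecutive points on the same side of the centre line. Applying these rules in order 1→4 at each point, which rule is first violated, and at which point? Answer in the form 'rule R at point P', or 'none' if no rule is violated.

rule 4 at point 9

Zone of each point (C = within 1σ̂, B = 1σ̂–2σ̂, A = 2σ̂–3σ̂, * = beyond 3σ̂; sign = side of CL): 1:+C, 2:-C, 3:-C, 4:-C, 5:-B, 6:-B, 7:-C, 8:-C, 9:-C, 10:+C, 11:-C
Rule 4 (eight consecutive points on the same side of the centre line) is satisfied at point 9.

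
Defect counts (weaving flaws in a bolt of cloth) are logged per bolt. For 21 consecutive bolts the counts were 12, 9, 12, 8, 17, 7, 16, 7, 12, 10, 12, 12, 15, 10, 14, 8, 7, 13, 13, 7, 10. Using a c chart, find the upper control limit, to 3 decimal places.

20.950

c̄ = (12 + 9 + 12 + 8 + 17 + 7 + 16 + 7 + 12 + 10 + 12 + 12 + 15 + 10 + 14 + 8 + 7 + 13 + 13 + 7 + 10) / 21 = 231 / 21 = 11.0000
UCL = c̄ + 3√c̄ = 11.0000 + 3 × √11.0000 = 11.0000 + 3 × 3.3166 = 20.9499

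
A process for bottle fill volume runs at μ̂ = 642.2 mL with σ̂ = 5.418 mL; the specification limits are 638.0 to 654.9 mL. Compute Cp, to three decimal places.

Cp = (USL − LSL) / (6σ̂) = (654.9 − 638.0) / (6 × 5.418) = 16.9000 / 32.5080 = 0.5199

0.520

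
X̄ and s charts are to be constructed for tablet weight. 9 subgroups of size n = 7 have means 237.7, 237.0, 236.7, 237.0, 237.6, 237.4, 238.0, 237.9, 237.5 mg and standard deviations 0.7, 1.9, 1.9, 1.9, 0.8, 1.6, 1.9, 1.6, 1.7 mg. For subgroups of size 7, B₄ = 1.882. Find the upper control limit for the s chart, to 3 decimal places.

2.928

s̄ = (0.7 + 1.9 + 1.9 + 1.9 + 0.8 + 1.6 + 1.9 + 1.6 + 1.7) / 9 = 1.5556
UCL_s = B₄·s̄ = 1.882 × 1.5556 = 2.9276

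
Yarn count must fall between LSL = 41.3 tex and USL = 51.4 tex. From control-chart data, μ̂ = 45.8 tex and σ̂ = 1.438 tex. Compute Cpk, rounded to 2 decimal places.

Cpu = (USL − μ̂) / (3σ̂) = (51.4 − 45.8) / (3 × 1.438) = 1.2981; Cpl = (μ̂ − LSL) / (3σ̂) = (45.8 − 41.3) / (3 × 1.438) = 1.0431; Cpk = min(Cpu, Cpl) = 1.0431

1.04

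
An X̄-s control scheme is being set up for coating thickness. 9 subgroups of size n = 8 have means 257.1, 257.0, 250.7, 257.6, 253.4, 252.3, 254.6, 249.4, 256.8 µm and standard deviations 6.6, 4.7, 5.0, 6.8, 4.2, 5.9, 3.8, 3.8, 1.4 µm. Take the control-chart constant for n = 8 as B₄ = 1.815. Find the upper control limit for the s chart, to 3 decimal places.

8.510

s̄ = (6.6 + 4.7 + 5.0 + 6.8 + 4.2 + 5.9 + 3.8 + 3.8 + 1.4) / 9 = 4.6889
UCL_s = B₄·s̄ = 1.815 × 4.6889 = 8.5103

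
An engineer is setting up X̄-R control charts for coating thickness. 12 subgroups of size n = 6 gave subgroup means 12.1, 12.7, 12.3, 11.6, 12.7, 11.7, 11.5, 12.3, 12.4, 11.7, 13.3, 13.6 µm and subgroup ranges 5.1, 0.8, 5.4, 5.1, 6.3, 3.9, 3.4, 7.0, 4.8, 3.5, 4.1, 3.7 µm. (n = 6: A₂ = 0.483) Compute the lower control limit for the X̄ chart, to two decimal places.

10.19

X̄̄ = (12.1 + 12.7 + 12.3 + 11.6 + 12.7 + 11.7 + 11.5 + 12.3 + 12.4 + 11.7 + 13.3 + 13.6) / 12 = 147.9000 / 12 = 12.3250
R̄ = (5.1 + 0.8 + 5.4 + 5.1 + 6.3 + 3.9 + 3.4 + 7.0 + 4.8 + 3.5 + 4.1 + 3.7) / 12 = 53.1000 / 12 = 4.4250
LCL = X̄̄ − A₂·R̄ = 12.3250 − 0.483 × 4.4250 = 10.1877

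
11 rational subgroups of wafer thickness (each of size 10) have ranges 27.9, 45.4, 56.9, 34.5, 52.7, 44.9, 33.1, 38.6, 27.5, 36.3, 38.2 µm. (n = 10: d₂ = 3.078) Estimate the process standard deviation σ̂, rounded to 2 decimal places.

R̄ = (27.9 + 45.4 + 56.9 + 34.5 + 52.7 + 44.9 + 33.1 + 38.6 + 27.5 + 36.3 + 38.2) / 11 = 39.6364
σ̂ = R̄ / d₂ = 39.6364 / 3.078 = 12.8773

12.88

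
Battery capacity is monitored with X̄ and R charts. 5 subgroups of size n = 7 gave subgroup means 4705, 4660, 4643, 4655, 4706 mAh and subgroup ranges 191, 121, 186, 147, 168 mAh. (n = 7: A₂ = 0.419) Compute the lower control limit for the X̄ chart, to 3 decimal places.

X̄̄ = (4705 + 4660 + 4643 + 4655 + 4706) / 5 = 23369.0000 / 5 = 4673.8000
R̄ = (191 + 121 + 186 + 147 + 168) / 5 = 813.0000 / 5 = 162.6000
LCL = X̄̄ − A₂·R̄ = 4673.8000 − 0.419 × 162.6000 = 4605.6706

4605.671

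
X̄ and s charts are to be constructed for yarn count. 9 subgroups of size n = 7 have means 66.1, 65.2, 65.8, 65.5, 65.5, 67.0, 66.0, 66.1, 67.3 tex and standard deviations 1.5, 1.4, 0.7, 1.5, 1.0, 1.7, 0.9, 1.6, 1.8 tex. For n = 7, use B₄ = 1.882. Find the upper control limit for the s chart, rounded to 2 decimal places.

s̄ = (1.5 + 1.4 + 0.7 + 1.5 + 1.0 + 1.7 + 0.9 + 1.6 + 1.8) / 9 = 1.3444
UCL_s = B₄·s̄ = 1.882 × 1.3444 = 2.5302

2.53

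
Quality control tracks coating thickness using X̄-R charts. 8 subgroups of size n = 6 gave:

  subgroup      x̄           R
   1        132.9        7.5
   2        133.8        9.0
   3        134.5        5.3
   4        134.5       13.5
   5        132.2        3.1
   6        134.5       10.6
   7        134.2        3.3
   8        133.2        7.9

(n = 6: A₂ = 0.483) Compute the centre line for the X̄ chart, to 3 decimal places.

133.725

X̄̄ = (132.9 + 133.8 + 134.5 + 134.5 + 132.2 + 134.5 + 134.2 + 133.2) / 8 = 1069.8000 / 8 = 133.7250
CL = X̄̄ = 133.7250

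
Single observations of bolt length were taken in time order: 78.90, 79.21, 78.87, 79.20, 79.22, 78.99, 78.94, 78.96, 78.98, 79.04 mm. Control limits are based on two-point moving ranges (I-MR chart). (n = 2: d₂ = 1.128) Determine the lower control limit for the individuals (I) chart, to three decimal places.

X̄ = (78.90 + 79.21 + 78.87 + 79.20 + 79.22 + 78.99 + 78.94 + 78.96 + 78.98 + 79.04) / 10 = 79.0310
Moving ranges: 0.31, 0.34, 0.33, 0.02, 0.23, 0.05, 0.02, 0.02, 0.06; M̄R̄ = 1.3800 / 9 = 0.1533
LCL = X̄ − 3·M̄R̄/d₂ = 79.0310 − 3 × 0.1533 / 1.128 = 78.6232

78.623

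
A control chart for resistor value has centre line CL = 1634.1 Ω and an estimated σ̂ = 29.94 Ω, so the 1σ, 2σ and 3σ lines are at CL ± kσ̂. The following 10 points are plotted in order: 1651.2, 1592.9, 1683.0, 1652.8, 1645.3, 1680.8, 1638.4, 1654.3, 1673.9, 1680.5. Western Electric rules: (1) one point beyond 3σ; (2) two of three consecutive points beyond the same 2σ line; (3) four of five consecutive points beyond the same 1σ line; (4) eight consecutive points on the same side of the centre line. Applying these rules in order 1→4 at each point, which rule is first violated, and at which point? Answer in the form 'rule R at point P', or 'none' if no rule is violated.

rule 4 at point 10

Zone of each point (C = within 1σ̂, B = 1σ̂–2σ̂, A = 2σ̂–3σ̂, * = beyond 3σ̂; sign = side of CL): 1:+C, 2:-B, 3:+B, 4:+C, 5:+C, 6:+B, 7:+C, 8:+C, 9:+B, 10:+B
Rule 4 (eight consecutive points on the same side of the centre line) is satisfied at point 10.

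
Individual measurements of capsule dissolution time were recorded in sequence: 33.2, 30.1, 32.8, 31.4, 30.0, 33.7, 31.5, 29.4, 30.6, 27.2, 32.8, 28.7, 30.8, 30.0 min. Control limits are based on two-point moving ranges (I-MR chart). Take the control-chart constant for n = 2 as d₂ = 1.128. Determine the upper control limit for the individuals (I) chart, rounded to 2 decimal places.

37.79

X̄ = (33.2 + 30.1 + 32.8 + 31.4 + 30.0 + 33.7 + 31.5 + 29.4 + 30.6 + 27.2 + 32.8 + 28.7 + 30.8 + 30.0) / 14 = 30.8714
Moving ranges: 3.1, 2.7, 1.4, 1.4, 3.7, 2.2, 2.1, 1.2, 3.4, 5.6, 4.1, 2.1, 0.8; M̄R̄ = 33.8000 / 13 = 2.6000
UCL = X̄ + 3·M̄R̄/d₂ = 30.8714 + 3 × 2.6000 / 1.128 = 37.7863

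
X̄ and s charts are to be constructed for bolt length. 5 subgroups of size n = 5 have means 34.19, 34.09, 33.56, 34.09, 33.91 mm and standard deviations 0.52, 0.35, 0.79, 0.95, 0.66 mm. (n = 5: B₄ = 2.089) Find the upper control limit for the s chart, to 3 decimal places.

s̄ = (0.52 + 0.35 + 0.79 + 0.95 + 0.66) / 5 = 0.6540
UCL_s = B₄·s̄ = 2.089 × 0.6540 = 1.3662

1.366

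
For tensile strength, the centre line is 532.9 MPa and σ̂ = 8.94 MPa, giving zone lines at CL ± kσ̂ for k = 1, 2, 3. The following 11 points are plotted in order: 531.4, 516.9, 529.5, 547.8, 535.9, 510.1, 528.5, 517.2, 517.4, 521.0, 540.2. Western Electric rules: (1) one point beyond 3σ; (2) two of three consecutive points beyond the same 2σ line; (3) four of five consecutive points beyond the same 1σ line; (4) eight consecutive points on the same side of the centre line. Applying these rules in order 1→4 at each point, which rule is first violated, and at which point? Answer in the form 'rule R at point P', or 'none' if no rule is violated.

Zone of each point (C = within 1σ̂, B = 1σ̂–2σ̂, A = 2σ̂–3σ̂, * = beyond 3σ̂; sign = side of CL): 1:-C, 2:-B, 3:-C, 4:+B, 5:+C, 6:-A, 7:-C, 8:-B, 9:-B, 10:-B, 11:+C
Rule 3 (four of five consecutive points beyond the same 1σ limit) is satisfied at point 10.

rule 3 at point 10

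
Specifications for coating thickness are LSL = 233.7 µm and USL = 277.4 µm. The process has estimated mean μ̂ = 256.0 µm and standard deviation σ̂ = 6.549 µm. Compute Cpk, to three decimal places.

Cpu = (USL − μ̂) / (3σ̂) = (277.4 − 256.0) / (3 × 6.549) = 1.0892; Cpl = (μ̂ − LSL) / (3σ̂) = (256.0 − 233.7) / (3 × 6.549) = 1.1350; Cpk = min(Cpu, Cpl) = 1.0892

1.089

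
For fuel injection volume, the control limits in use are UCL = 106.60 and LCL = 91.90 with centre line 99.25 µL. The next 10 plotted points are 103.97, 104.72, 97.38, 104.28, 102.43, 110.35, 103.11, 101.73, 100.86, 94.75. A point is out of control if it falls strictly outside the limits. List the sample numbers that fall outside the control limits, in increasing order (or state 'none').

Compare each point to [91.90, 106.60]: sample 6 = 110.35 > UCL.

6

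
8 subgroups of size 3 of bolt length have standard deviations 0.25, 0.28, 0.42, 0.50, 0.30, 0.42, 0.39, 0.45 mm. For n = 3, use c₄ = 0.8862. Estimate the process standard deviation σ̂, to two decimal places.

0.42

s̄ = (0.25 + 0.28 + 0.42 + 0.50 + 0.30 + 0.42 + 0.39 + 0.45) / 8 = 0.3762
σ̂ = s̄ / c₄ = 0.3762 / 0.8862 = 0.4246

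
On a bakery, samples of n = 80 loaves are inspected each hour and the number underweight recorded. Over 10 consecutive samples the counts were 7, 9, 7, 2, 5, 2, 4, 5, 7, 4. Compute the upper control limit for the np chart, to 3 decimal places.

11.815

p̄ = Σdᵢ / (k·n) = 52 / (10 × 80) = 0.06500
UCL = np̄ + 3·√(np̄(1−p̄)) = 5.2000 + 3 × √(5.2000×0.93500) = 5.2000 + 3 × 2.2050 = 11.8150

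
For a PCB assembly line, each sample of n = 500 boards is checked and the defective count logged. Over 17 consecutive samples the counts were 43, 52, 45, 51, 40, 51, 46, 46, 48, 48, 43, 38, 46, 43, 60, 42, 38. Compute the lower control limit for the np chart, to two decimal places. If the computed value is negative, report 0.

p̄ = Σdᵢ / (k·n) = 780 / (17 × 500) = 0.09176
LCL = np̄ − 3·√(np̄(1−p̄)) = 45.8824 − 3 × 6.4554 = 26.5162

26.52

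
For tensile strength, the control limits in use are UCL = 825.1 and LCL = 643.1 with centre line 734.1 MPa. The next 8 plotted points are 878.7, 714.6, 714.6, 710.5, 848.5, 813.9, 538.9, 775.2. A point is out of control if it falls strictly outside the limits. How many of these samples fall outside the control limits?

Compare each point to [643.1, 825.1]: sample 1 = 878.7 > UCL; sample 5 = 848.5 > UCL; sample 7 = 538.9 < LCL.

3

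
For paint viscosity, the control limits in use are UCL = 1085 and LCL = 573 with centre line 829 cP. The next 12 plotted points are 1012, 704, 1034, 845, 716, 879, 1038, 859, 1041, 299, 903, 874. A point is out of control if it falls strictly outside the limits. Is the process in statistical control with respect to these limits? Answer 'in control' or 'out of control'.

Compare each point to [573, 1085]: sample 10 = 299 < LCL.

out of control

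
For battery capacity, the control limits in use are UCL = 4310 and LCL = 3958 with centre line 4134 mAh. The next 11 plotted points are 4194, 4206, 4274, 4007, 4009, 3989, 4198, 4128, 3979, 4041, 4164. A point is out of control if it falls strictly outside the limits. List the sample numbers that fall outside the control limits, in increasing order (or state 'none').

none

All 11 points lie within [3958, 4310].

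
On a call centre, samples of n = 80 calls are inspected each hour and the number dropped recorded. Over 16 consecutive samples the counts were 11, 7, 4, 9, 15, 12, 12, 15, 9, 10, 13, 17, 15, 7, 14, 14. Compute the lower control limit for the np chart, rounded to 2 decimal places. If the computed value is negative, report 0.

p̄ = Σdᵢ / (k·n) = 184 / (16 × 80) = 0.14375
LCL = np̄ − 3·√(np̄(1−p̄)) = 11.5000 − 3 × 3.1380 = 2.0861

2.09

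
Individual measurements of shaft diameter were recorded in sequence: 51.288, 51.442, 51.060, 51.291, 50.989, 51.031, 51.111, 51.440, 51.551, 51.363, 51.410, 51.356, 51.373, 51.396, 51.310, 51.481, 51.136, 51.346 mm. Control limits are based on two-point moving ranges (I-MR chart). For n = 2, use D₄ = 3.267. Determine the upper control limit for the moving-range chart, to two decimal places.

Moving ranges: 0.154, 0.382, 0.231, 0.302, 0.042, 0.080, 0.329, 0.111, 0.188, 0.047, 0.054, 0.017, 0.023, 0.086, 0.171, 0.345, 0.210; M̄R̄ = 2.7720 / 17 = 0.1631
UCL_MR = D₄·M̄R̄ = 3.267 × 0.1631 = 0.5327

0.53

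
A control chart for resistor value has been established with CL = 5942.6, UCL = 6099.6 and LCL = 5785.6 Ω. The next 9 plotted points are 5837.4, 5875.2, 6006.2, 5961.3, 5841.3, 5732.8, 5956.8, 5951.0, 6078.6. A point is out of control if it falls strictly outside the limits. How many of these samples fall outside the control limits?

Compare each point to [5785.6, 6099.6]: sample 6 = 5732.8 < LCL.

1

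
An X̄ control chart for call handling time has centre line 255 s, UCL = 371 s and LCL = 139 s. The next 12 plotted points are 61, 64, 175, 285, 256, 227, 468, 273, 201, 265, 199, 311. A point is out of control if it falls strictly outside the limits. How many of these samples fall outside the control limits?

3

Compare each point to [139, 371]: sample 1 = 61 < LCL; sample 2 = 64 < LCL; sample 7 = 468 > UCL.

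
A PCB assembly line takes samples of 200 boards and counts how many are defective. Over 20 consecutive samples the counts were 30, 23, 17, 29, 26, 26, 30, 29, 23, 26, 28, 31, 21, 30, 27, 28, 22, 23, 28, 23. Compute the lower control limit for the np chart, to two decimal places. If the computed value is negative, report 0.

11.73

p̄ = Σdᵢ / (k·n) = 520 / (20 × 200) = 0.13000
LCL = np̄ − 3·√(np̄(1−p̄)) = 26.0000 − 3 × 4.7560 = 11.7319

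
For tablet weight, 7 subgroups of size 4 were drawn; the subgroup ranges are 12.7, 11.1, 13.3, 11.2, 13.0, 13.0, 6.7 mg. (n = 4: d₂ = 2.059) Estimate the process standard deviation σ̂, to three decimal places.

5.620

R̄ = (12.7 + 11.1 + 13.3 + 11.2 + 13.0 + 13.0 + 6.7) / 7 = 11.5714
σ̂ = R̄ / d₂ = 11.5714 / 2.059 = 5.6199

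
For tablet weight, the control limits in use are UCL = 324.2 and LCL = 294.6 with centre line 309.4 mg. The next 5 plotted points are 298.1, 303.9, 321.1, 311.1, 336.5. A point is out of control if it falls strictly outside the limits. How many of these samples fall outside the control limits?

Compare each point to [294.6, 324.2]: sample 5 = 336.5 > UCL.

1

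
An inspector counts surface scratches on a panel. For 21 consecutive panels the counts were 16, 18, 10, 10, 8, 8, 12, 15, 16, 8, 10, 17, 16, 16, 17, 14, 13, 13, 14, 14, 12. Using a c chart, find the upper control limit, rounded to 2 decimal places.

24.09

c̄ = (16 + 18 + 10 + 10 + 8 + 8 + 12 + 15 + 16 + 8 + 10 + 17 + 16 + 16 + 17 + 14 + 13 + 13 + 14 + 14 + 12) / 21 = 277 / 21 = 13.1905
UCL = c̄ + 3√c̄ = 13.1905 + 3 × √13.1905 = 13.1905 + 3 × 3.6319 = 24.0861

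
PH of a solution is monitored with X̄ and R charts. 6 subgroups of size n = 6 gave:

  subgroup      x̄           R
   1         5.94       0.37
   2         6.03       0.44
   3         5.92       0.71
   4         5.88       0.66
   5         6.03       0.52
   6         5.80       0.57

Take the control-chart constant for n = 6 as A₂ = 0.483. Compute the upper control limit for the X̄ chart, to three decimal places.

6.197

X̄̄ = (5.94 + 6.03 + 5.92 + 5.88 + 6.03 + 5.80) / 6 = 35.6000 / 6 = 5.9333
R̄ = (0.37 + 0.44 + 0.71 + 0.66 + 0.52 + 0.57) / 6 = 3.2700 / 6 = 0.5450
UCL = X̄̄ + A₂·R̄ = 5.9333 + 0.483 × 0.5450 = 6.1966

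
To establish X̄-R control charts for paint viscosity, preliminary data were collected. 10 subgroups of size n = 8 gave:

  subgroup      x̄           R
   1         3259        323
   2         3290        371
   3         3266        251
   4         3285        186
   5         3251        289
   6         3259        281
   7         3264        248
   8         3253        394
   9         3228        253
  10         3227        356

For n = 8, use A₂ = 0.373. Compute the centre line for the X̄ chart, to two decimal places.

X̄̄ = (3259 + 3290 + 3266 + 3285 + 3251 + 3259 + 3264 + 3253 + 3228 + 3227) / 10 = 32582.0000 / 10 = 3258.2000
CL = X̄̄ = 3258.2000

3258.20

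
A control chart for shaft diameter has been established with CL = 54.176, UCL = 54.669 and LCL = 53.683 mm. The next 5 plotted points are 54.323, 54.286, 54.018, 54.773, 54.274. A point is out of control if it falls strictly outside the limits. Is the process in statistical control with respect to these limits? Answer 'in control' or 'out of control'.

out of control

Compare each point to [53.683, 54.669]: sample 4 = 54.773 > UCL.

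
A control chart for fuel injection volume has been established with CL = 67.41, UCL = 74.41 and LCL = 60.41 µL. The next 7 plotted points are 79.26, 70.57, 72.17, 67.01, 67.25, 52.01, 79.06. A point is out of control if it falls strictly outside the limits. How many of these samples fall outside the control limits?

3

Compare each point to [60.41, 74.41]: sample 1 = 79.26 > UCL; sample 6 = 52.01 < LCL; sample 7 = 79.06 > UCL.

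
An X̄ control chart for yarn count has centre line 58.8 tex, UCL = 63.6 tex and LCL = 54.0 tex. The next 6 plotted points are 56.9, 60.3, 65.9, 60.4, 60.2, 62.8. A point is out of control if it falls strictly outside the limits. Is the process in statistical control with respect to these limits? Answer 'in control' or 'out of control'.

Compare each point to [54.0, 63.6]: sample 3 = 65.9 > UCL.

out of control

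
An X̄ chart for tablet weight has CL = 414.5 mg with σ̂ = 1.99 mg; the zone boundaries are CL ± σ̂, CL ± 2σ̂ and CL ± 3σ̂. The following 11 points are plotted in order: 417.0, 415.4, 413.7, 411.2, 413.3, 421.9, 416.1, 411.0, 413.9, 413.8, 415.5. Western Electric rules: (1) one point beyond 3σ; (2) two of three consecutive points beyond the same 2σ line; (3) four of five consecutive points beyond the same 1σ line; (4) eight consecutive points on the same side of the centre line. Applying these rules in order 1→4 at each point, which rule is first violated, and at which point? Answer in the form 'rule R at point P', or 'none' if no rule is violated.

rule 1 at point 6

Zone of each point (C = within 1σ̂, B = 1σ̂–2σ̂, A = 2σ̂–3σ̂, * = beyond 3σ̂; sign = side of CL): 1:+B, 2:+C, 3:-C, 4:-B, 5:-C, 6:+*, 7:+C, 8:-B, 9:-C, 10:-C, 11:+C
Rule 1 (one point beyond the 3σ limits) is satisfied at point 6.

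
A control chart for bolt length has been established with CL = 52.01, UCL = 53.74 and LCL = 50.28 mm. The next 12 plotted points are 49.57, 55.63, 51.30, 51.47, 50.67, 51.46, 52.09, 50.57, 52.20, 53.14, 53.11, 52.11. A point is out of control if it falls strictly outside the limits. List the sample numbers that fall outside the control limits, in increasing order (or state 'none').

1, 2

Compare each point to [50.28, 53.74]: sample 1 = 49.57 < LCL; sample 2 = 55.63 > UCL.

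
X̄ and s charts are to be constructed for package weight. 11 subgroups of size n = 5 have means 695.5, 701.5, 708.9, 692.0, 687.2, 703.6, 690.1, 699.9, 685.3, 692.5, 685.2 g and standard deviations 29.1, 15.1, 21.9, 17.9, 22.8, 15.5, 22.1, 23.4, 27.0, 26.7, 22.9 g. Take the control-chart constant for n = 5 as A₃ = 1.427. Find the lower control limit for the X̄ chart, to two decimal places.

662.99

X̄̄ = (695.5 + 701.5 + 708.9 + 692.0 + 687.2 + 703.6 + 690.1 + 699.9 + 685.3 + 692.5 + 685.2) / 11 = 694.7000
s̄ = (29.1 + 15.1 + 21.9 + 17.9 + 22.8 + 15.5 + 22.1 + 23.4 + 27.0 + 26.7 + 22.9) / 11 = 22.2182
LCL = X̄̄ − A₃·s̄ = 694.7000 − 1.427 × 22.2182 = 662.9947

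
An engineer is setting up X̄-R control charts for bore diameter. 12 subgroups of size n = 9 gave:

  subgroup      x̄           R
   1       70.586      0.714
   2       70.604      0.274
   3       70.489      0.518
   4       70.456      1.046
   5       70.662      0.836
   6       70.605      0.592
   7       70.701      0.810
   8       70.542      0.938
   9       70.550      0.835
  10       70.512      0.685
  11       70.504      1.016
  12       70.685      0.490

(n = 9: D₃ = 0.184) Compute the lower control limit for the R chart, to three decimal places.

R̄ = (0.714 + 0.274 + 0.518 + 1.046 + 0.836 + 0.592 + 0.810 + 0.938 + 0.835 + 0.685 + 1.016 + 0.490) / 12 = 8.7540 / 12 = 0.7295
LCL_R = D₃·R̄ = 0.184 × 0.7295 = 0.1342

0.134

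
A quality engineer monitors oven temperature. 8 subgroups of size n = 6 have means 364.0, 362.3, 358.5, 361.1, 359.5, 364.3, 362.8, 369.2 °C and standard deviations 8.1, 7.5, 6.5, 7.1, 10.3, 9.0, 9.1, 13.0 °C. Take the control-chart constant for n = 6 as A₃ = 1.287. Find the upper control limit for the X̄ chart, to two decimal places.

X̄̄ = (364.0 + 362.3 + 358.5 + 361.1 + 359.5 + 364.3 + 362.8 + 369.2) / 8 = 362.7125
s̄ = (8.1 + 7.5 + 6.5 + 7.1 + 10.3 + 9.0 + 9.1 + 13.0) / 8 = 8.8250
UCL = X̄̄ + A₃·s̄ = 362.7125 + 1.287 × 8.8250 = 374.0703

374.07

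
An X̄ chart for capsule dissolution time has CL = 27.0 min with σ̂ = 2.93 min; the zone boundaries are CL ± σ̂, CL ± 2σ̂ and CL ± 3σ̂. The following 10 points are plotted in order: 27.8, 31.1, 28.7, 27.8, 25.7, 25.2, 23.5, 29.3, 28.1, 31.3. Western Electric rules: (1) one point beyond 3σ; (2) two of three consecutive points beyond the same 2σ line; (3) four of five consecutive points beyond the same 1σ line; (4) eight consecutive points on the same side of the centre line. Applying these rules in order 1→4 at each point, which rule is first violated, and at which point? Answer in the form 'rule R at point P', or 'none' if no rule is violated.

Zone of each point (C = within 1σ̂, B = 1σ̂–2σ̂, A = 2σ̂–3σ̂, * = beyond 3σ̂; sign = side of CL): 1:+C, 2:+B, 3:+C, 4:+C, 5:-C, 6:-C, 7:-B, 8:+C, 9:+C, 10:+B
No rule fires across all 10 points.

none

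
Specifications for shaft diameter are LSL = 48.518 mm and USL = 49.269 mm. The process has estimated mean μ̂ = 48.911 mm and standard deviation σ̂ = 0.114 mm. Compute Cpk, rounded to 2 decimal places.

Cpu = (USL − μ̂) / (3σ̂) = (49.269 − 48.911) / (3 × 0.114) = 1.0468; Cpl = (μ̂ − LSL) / (3σ̂) = (48.911 − 48.518) / (3 × 0.114) = 1.1491; Cpk = min(Cpu, Cpl) = 1.0468

1.05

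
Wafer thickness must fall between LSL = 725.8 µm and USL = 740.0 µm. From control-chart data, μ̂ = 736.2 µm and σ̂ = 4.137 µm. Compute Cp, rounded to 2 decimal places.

Cp = (USL − LSL) / (6σ̂) = (740.0 − 725.8) / (6 × 4.137) = 14.2000 / 24.8220 = 0.5721

0.57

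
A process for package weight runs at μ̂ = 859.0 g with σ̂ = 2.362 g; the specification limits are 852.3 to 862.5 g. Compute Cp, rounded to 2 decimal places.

0.72

Cp = (USL − LSL) / (6σ̂) = (862.5 − 852.3) / (6 × 2.362) = 10.2000 / 14.1720 = 0.7197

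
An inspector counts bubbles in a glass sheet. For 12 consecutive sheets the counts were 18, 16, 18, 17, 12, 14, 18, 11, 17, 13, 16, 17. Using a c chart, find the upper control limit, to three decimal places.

27.426

c̄ = (18 + 16 + 18 + 17 + 12 + 14 + 18 + 11 + 17 + 13 + 16 + 17) / 12 = 187 / 12 = 15.5833
UCL = c̄ + 3√c̄ = 15.5833 + 3 × √15.5833 = 15.5833 + 3 × 3.9476 = 27.4261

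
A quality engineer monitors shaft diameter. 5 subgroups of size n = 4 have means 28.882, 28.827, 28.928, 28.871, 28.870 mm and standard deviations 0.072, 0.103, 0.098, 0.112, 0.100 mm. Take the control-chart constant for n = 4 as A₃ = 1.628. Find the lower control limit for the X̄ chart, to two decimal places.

28.72

X̄̄ = (28.882 + 28.827 + 28.928 + 28.871 + 28.870) / 5 = 28.8756
s̄ = (0.072 + 0.103 + 0.098 + 0.112 + 0.100) / 5 = 0.0970
LCL = X̄̄ − A₃·s̄ = 28.8756 − 1.628 × 0.0970 = 28.7177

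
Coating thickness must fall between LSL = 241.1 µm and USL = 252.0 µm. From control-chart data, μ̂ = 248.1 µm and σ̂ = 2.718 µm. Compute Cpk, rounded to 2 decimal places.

Cpu = (USL − μ̂) / (3σ̂) = (252.0 − 248.1) / (3 × 2.718) = 0.4783; Cpl = (μ̂ − LSL) / (3σ̂) = (248.1 − 241.1) / (3 × 2.718) = 0.8585; Cpk = min(Cpu, Cpl) = 0.4783

0.48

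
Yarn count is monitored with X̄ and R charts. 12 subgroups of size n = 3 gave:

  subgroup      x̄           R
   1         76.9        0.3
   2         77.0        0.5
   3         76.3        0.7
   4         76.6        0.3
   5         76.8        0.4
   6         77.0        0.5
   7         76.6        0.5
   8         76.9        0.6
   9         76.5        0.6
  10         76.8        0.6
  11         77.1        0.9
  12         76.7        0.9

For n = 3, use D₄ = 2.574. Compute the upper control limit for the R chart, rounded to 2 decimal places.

1.46

R̄ = (0.3 + 0.5 + 0.7 + 0.3 + 0.4 + 0.5 + 0.5 + 0.6 + 0.6 + 0.6 + 0.9 + 0.9) / 12 = 6.8000 / 12 = 0.5667
UCL_R = D₄·R̄ = 2.574 × 0.5667 = 1.4586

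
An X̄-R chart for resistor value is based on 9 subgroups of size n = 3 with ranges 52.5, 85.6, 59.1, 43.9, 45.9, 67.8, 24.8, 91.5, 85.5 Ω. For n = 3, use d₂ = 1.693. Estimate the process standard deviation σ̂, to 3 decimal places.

R̄ = (52.5 + 85.6 + 59.1 + 43.9 + 45.9 + 67.8 + 24.8 + 91.5 + 85.5) / 9 = 61.8444
σ̂ = R̄ / d₂ = 61.8444 / 1.693 = 36.5295

36.530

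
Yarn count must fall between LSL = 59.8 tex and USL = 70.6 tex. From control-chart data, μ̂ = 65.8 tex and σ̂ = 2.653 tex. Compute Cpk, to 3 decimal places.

Cpu = (USL − μ̂) / (3σ̂) = (70.6 − 65.8) / (3 × 2.653) = 0.6031; Cpl = (μ̂ − LSL) / (3σ̂) = (65.8 − 59.8) / (3 × 2.653) = 0.7539; Cpk = min(Cpu, Cpl) = 0.6031

0.603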